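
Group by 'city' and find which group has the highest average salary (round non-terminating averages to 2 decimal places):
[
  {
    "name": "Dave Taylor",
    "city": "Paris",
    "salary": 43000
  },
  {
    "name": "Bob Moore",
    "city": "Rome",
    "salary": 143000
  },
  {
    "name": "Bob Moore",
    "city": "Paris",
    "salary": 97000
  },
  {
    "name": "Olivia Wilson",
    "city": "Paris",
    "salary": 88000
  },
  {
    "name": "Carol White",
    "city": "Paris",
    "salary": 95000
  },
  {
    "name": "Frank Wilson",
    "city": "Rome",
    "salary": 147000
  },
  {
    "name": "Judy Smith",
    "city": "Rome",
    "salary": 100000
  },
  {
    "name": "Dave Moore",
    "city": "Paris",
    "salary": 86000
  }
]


Group by: city

Groups:
  Paris: 5 people, avg salary = 409000/5 = $81800
  Rome: 3 people, avg salary = 390000/3 = $130000

Highest average salary: Rome ($130000)

Rome ($130000)


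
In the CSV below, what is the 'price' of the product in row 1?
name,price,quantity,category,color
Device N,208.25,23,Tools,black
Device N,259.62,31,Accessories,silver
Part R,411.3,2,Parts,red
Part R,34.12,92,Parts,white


Query: Row 1 ('Device N'), column 'price'
Value: 208.25

208.25


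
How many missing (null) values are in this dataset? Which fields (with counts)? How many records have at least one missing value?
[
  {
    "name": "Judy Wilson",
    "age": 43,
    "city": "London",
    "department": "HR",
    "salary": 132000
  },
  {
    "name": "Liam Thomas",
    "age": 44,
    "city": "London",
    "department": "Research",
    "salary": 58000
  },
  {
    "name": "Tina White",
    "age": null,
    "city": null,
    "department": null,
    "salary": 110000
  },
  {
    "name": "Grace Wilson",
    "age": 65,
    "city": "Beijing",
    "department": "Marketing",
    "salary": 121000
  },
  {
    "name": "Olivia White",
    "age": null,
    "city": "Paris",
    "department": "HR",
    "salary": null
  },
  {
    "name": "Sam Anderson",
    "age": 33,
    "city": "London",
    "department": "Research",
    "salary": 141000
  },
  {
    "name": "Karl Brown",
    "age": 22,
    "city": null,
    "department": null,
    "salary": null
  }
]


Checking for missing (null) values in 7 records:

  Judy Wilson: complete
  Liam Thomas: complete
  Tina White: age, city, department
  Grace Wilson: complete
  Olivia White: age, salary
  Sam Anderson: complete
  Karl Brown: city, department, salary

Per field:
  name: 0 missing
  age: 2 missing
  city: 2 missing
  department: 2 missing
  salary: 2 missing

Total missing values: 8
Records with any missing: 3

8 missing values (age: 2, city: 2, department: 2, salary: 2); 3 incomplete records


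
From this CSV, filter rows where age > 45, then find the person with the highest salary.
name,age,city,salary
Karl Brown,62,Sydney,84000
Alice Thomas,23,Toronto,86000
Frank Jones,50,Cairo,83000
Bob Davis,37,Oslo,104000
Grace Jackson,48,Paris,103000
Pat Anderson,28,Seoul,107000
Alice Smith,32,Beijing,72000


Filter: age > 45
Sort by: salary (descending)

Filtered records (3):
  Grace Jackson, age 48, salary $103000
  Karl Brown, age 62, salary $84000
  Frank Jones, age 50, salary $83000

Highest salary: Grace Jackson ($103000)

Grace Jackson


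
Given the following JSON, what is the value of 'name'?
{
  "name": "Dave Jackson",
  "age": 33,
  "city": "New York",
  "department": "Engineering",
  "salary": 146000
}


Looking up field 'name'
Value: Dave Jackson

Dave Jackson


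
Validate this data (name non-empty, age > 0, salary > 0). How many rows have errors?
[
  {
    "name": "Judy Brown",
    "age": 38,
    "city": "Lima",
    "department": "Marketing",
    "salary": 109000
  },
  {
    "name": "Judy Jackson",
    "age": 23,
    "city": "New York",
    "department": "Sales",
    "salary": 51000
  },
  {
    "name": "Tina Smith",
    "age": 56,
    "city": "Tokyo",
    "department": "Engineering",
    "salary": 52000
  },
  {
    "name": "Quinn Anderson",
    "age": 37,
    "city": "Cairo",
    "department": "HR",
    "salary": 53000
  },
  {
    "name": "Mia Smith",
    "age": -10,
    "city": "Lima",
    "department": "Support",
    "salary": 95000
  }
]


Validating 5 records:
Rules: name non-empty, age > 0, salary > 0

  Row 1 (Judy Brown): OK
  Row 2 (Judy Jackson): OK
  Row 3 (Tina Smith): OK
  Row 4 (Quinn Anderson): OK
  Row 5 (Mia Smith): negative age: -10

Total errors: 1

1 errors


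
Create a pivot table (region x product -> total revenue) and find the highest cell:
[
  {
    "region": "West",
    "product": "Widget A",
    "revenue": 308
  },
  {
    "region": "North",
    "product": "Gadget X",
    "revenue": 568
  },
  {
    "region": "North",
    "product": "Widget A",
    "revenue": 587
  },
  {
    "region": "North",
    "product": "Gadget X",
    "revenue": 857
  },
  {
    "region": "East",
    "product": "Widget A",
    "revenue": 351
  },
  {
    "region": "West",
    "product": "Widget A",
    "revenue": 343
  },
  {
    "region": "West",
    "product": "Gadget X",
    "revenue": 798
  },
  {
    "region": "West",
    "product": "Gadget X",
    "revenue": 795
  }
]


Pivot: region (rows) x product (columns) -> total revenue

     Gadget X      Widget A    
East             0           351  
North         1425           587  
West          1593           651  

Highest: West / Gadget X = $1593

West / Gadget X = $1593


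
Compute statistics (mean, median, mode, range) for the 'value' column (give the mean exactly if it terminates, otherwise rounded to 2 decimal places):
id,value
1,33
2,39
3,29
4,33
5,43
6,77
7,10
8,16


Data: [33, 39, 29, 33, 43, 77, 10, 16]
Count: 8
Sum: 280
Mean: 280/8 = 35
Sorted: [10, 16, 29, 33, 33, 39, 43, 77]
Median: 33.0
Mode: 33 (2 times)
Range: 77 - 10 = 67
Min: 10, Max: 77

mean=35, median=33.0, mode=33, range=67


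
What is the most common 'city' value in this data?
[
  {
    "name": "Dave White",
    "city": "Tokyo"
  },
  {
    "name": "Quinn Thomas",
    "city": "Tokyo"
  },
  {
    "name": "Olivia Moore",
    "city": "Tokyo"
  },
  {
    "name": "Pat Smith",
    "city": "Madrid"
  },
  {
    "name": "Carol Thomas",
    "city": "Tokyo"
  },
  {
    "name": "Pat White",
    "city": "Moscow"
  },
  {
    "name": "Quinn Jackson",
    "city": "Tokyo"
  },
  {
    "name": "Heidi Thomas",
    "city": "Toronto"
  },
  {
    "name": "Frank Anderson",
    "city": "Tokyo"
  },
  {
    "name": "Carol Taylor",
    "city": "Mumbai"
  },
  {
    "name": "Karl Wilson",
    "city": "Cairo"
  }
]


Counting 'city' values across 11 records:

  Tokyo: 6 ######
  Madrid: 1 #
  Moscow: 1 #
  Toronto: 1 #
  Mumbai: 1 #
  Cairo: 1 #

Most common: Tokyo (6 times)

Tokyo (6 times)


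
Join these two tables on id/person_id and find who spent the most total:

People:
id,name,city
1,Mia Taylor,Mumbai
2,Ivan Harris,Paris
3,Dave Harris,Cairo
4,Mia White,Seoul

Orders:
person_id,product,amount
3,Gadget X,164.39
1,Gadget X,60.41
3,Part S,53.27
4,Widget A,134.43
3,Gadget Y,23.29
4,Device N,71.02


Join on: people.id = orders.person_id

Joined rows:
  Dave Harris (Cairo) bought Gadget X for $164.39
  Mia Taylor (Mumbai) bought Gadget X for $60.41
  Dave Harris (Cairo) bought Part S for $53.27
  Mia White (Seoul) bought Widget A for $134.43
  Dave Harris (Cairo) bought Gadget Y for $23.29
  Mia White (Seoul) bought Device N for $71.02

Total per person:
  Dave Harris: $240.95
  Mia White: $205.45
  Mia Taylor: $60.41

Top spender: Dave Harris ($240.95)

Dave Harris ($240.95)


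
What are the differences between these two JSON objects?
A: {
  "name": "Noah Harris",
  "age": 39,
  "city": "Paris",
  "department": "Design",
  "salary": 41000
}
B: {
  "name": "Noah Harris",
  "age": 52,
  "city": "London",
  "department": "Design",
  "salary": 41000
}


Comparing each field (in key order):
  name: same
  age: DIFFERENT
  city: DIFFERENT
  department: same
  salary: same
Differences:
  age: 39 -> 52
  city: Paris -> London

2 field(s) changed

2 changes: age, city


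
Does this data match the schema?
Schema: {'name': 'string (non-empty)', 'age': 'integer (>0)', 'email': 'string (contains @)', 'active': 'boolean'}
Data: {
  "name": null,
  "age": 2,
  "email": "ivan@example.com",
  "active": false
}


Validating each field against schema:
  name: FAIL (null is not a string)
  age: OK (positive integer)
  email: OK (string with @)
  active: OK (boolean)

Result: INVALID (1 error: name)

INVALID (1 error: name)


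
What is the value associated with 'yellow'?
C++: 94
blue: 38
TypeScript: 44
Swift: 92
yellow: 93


Looking up key 'yellow'
Value: 93

93


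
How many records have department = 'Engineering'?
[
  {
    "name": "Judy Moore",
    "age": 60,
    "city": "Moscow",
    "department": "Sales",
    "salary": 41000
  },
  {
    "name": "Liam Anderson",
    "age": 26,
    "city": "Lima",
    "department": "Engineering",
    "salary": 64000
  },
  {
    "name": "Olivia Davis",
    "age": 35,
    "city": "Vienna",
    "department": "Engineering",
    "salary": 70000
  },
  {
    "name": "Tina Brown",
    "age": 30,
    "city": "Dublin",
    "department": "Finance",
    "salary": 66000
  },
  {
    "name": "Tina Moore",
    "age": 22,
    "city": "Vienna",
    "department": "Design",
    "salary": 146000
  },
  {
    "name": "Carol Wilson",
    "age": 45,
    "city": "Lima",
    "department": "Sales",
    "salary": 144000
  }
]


Data: 6 records
Condition: department = 'Engineering'

Checking each record:
  Judy Moore: Sales
  Liam Anderson: Engineering MATCH
  Olivia Davis: Engineering MATCH
  Tina Brown: Finance
  Tina Moore: Design
  Carol Wilson: Sales

Count: 2

2


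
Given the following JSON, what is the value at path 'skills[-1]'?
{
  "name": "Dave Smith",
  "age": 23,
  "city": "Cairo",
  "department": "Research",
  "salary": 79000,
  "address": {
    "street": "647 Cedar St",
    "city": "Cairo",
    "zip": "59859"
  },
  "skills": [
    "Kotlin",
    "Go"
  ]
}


Query: skills[-1]
Path: skills -> last element
Value: Go

Go


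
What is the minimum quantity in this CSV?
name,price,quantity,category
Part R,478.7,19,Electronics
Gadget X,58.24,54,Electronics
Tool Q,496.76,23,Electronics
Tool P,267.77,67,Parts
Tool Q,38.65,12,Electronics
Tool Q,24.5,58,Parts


Computing minimum quantity:
Values: [19, 54, 23, 67, 12, 58]
Min = 12

12


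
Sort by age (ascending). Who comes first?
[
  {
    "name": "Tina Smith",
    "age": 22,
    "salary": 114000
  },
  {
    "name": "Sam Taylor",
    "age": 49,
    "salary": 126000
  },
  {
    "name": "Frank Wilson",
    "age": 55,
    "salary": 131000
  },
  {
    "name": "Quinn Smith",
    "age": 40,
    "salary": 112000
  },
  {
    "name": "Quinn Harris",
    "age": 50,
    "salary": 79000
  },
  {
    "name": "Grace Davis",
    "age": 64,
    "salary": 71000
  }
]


Sort by: age (ascending)

Sorted order:
  1. Tina Smith (age = 22)
  2. Quinn Smith (age = 40)
  3. Sam Taylor (age = 49)
  4. Quinn Harris (age = 50)
  5. Frank Wilson (age = 55)
  6. Grace Davis (age = 64)

First: Tina Smith

Tina Smith


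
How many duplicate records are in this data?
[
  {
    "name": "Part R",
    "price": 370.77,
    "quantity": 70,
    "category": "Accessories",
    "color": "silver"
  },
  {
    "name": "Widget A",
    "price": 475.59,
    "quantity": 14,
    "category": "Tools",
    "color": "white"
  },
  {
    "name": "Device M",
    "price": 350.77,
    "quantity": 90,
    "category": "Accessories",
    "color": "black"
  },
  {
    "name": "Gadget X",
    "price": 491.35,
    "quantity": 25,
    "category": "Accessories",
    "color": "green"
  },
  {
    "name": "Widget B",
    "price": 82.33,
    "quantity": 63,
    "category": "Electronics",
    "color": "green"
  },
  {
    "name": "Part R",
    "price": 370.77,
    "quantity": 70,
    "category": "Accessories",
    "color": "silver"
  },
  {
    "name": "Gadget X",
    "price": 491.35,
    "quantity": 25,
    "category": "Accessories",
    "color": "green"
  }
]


Checking 7 records for duplicates:

  Row 1: Part R ($370.77, qty 70)
  Row 2: Widget A ($475.59, qty 14)
  Row 3: Device M ($350.77, qty 90)
  Row 4: Gadget X ($491.35, qty 25)
  Row 5: Widget B ($82.33, qty 63)
  Row 6: Part R ($370.77, qty 70) <-- DUPLICATE
  Row 7: Gadget X ($491.35, qty 25) <-- DUPLICATE

Duplicates found: 2
Unique records: 5

2 duplicates, 5 unique


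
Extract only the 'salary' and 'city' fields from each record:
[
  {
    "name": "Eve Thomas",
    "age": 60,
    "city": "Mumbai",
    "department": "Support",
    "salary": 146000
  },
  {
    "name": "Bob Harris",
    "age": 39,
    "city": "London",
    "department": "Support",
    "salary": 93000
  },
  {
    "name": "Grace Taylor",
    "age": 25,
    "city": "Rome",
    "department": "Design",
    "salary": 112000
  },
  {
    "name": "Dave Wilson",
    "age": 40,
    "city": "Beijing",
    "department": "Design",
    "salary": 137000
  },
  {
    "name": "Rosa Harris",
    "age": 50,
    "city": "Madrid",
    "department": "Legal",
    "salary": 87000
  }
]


Original: 5 records with fields: name, age, city, department, salary
Keep: ['salary', 'city']
Drop: ['name', 'age', 'department']
Result: 5 records, 2 fields each

[
  {
    "salary": 146000,
    "city": "Mumbai"
  },
  {
    "salary": 93000,
    "city": "London"
  },
  {
    "salary": 112000,
    "city": "Rome"
  },
  {
    "salary": 137000,
    "city": "Beijing"
  },
  {
    "salary": 87000,
    "city": "Madrid"
  }
]


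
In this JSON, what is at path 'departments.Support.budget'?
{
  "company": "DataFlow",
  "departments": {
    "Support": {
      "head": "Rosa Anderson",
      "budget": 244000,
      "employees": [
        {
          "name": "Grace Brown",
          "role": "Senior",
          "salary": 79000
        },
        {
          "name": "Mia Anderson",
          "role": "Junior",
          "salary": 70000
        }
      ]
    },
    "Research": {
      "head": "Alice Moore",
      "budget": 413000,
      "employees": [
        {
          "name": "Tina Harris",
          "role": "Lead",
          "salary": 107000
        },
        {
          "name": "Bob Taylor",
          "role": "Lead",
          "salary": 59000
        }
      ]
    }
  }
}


Path: departments.Support.budget

Navigate:
  -> departments
  -> Support
  -> budget = 244000

244000


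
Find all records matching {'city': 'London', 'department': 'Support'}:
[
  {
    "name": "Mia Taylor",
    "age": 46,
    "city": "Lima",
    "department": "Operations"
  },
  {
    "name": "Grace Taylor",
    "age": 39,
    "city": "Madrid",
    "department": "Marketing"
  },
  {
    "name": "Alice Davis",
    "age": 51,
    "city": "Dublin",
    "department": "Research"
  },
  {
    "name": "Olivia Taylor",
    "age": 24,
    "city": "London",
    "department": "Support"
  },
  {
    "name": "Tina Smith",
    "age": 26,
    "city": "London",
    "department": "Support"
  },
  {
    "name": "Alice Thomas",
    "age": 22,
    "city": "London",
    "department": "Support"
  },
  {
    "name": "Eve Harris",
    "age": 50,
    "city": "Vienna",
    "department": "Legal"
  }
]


Search criteria: {'city': 'London', 'department': 'Support'}

Checking 7 records:
  Mia Taylor: {city: Lima, department: Operations}
  Grace Taylor: {city: Madrid, department: Marketing}
  Alice Davis: {city: Dublin, department: Research}
  Olivia Taylor: {city: London, department: Support} <-- MATCH
  Tina Smith: {city: London, department: Support} <-- MATCH
  Alice Thomas: {city: London, department: Support} <-- MATCH
  Eve Harris: {city: Vienna, department: Legal}

Matches: ["Olivia Taylor", "Tina Smith", "Alice Thomas"]

["Olivia Taylor", "Tina Smith", "Alice Thomas"]


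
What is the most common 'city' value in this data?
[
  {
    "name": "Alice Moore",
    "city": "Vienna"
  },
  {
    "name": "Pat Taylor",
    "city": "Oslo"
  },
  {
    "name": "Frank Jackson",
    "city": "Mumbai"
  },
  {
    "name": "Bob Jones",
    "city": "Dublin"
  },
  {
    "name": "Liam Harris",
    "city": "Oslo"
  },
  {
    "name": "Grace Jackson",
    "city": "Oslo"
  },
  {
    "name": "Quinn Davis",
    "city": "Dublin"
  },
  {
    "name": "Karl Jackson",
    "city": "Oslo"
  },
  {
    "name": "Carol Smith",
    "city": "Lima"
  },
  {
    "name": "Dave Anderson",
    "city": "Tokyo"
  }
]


Counting 'city' values across 10 records:

  Oslo: 4 ####
  Dublin: 2 ##
  Vienna: 1 #
  Mumbai: 1 #
  Lima: 1 #
  Tokyo: 1 #

Most common: Oslo (4 times)

Oslo (4 times)


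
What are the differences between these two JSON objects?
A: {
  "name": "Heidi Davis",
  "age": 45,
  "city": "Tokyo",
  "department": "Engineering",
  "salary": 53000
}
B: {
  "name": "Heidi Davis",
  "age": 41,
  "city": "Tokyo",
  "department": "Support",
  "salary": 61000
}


Comparing each field (in key order):
  name: same
  age: DIFFERENT
  city: same
  department: DIFFERENT
  salary: DIFFERENT
Differences:
  age: 45 -> 41
  department: Engineering -> Support
  salary: 53000 -> 61000

3 field(s) changed

3 changes: age, department, salary


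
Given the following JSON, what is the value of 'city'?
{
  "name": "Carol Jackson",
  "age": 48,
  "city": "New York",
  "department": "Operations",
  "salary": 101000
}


Looking up field 'city'
Value: New York

New York


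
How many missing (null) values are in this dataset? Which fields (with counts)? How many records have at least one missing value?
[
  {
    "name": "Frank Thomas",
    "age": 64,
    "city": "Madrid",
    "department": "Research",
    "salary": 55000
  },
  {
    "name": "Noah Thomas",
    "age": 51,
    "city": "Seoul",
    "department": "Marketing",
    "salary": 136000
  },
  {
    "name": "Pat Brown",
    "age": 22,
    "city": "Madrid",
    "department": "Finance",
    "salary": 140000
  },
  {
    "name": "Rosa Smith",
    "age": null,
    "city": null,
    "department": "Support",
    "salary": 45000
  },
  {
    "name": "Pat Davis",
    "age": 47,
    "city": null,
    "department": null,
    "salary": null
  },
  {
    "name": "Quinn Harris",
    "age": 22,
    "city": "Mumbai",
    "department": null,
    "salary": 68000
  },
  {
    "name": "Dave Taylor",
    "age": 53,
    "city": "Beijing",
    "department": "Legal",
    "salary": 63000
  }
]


Checking for missing (null) values in 7 records:

  Frank Thomas: complete
  Noah Thomas: complete
  Pat Brown: complete
  Rosa Smith: age, city
  Pat Davis: city, department, salary
  Quinn Harris: department
  Dave Taylor: complete

Per field:
  name: 0 missing
  age: 1 missing
  city: 2 missing
  department: 2 missing
  salary: 1 missing

Total missing values: 6
Records with any missing: 3

6 missing values (age: 1, city: 2, department: 2, salary: 1); 3 incomplete records


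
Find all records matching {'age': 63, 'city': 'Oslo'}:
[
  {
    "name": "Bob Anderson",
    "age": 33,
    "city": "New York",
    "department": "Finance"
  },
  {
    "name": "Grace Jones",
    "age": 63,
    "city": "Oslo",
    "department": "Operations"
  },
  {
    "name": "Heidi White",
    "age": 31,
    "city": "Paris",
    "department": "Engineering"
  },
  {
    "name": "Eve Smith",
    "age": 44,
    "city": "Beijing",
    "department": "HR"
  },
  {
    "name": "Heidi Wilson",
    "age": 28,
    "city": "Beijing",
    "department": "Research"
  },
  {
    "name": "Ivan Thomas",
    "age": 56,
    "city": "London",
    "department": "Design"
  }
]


Search criteria: {'age': 63, 'city': 'Oslo'}

Checking 6 records:
  Bob Anderson: {age: 33, city: New York}
  Grace Jones: {age: 63, city: Oslo} <-- MATCH
  Heidi White: {age: 31, city: Paris}
  Eve Smith: {age: 44, city: Beijing}
  Heidi Wilson: {age: 28, city: Beijing}
  Ivan Thomas: {age: 56, city: London}

Matches: ["Grace Jones"]

["Grace Jones"]


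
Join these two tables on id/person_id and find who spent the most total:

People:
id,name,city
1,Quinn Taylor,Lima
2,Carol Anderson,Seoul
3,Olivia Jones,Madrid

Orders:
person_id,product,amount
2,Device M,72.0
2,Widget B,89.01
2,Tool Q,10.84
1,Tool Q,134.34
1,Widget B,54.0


Join on: people.id = orders.person_id

Joined rows:
  Carol Anderson (Seoul) bought Device M for $72.0
  Carol Anderson (Seoul) bought Widget B for $89.01
  Carol Anderson (Seoul) bought Tool Q for $10.84
  Quinn Taylor (Lima) bought Tool Q for $134.34
  Quinn Taylor (Lima) bought Widget B for $54.0

Total per person:
  Quinn Taylor: $188.34
  Carol Anderson: $171.85

Top spender: Quinn Taylor ($188.34)

Quinn Taylor ($188.34)


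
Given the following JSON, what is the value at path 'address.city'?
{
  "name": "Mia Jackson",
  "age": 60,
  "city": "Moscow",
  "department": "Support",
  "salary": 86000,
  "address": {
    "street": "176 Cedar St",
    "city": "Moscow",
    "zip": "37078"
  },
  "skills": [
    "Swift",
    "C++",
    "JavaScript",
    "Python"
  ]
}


Query: address.city
Path: address -> city
Value: Moscow

Moscow


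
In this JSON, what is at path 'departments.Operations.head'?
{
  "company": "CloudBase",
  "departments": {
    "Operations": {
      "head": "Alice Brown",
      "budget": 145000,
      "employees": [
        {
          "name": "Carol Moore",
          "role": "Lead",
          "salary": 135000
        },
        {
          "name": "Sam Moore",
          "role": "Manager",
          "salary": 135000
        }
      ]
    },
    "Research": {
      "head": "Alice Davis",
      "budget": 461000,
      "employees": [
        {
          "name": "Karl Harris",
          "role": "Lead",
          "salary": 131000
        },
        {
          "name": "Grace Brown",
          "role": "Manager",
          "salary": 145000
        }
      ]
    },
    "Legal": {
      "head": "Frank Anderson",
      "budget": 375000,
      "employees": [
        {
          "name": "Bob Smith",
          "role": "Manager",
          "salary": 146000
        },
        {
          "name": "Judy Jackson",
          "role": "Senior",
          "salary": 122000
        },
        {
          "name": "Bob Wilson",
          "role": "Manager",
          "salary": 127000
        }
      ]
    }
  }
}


Path: departments.Operations.head

Navigate:
  -> departments
  -> Operations
  -> head = 'Alice Brown'

Alice Brown


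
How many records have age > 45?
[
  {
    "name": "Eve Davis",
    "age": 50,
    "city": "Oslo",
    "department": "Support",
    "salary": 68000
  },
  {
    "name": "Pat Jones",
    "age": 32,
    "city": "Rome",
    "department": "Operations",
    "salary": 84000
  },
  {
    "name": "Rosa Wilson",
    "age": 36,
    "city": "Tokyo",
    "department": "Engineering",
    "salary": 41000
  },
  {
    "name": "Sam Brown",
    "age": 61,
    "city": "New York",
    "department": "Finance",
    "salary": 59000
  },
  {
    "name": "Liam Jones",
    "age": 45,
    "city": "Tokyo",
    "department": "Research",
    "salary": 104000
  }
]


Data: 5 records
Condition: age > 45

Checking each record:
  Eve Davis: 50 MATCH
  Pat Jones: 32
  Rosa Wilson: 36
  Sam Brown: 61 MATCH
  Liam Jones: 45

Count: 2

2


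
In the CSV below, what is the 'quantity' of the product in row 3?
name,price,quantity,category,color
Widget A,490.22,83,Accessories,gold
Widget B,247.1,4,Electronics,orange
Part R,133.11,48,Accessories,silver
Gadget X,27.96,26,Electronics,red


Query: Row 3 ('Part R'), column 'quantity'
Value: 48

48


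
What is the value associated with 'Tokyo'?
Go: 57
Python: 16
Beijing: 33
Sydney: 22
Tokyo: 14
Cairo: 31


Looking up key 'Tokyo'
Value: 14

14


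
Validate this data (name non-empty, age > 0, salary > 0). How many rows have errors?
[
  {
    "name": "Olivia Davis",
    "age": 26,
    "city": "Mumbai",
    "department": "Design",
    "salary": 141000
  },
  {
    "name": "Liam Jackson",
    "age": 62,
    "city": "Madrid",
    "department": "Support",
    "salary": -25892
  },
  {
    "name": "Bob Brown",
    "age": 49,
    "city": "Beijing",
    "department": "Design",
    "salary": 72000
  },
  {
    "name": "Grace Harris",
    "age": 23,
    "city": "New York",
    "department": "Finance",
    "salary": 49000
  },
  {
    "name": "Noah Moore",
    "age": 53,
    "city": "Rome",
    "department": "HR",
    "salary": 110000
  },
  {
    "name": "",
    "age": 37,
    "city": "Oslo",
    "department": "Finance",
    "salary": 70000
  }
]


Validating 6 records:
Rules: name non-empty, age > 0, salary > 0

  Row 1 (Olivia Davis): OK
  Row 2 (Liam Jackson): negative salary: -25892
  Row 3 (Bob Brown): OK
  Row 4 (Grace Harris): OK
  Row 5 (Noah Moore): OK
  Row 6 (???): empty name

Total errors: 2

2 errors


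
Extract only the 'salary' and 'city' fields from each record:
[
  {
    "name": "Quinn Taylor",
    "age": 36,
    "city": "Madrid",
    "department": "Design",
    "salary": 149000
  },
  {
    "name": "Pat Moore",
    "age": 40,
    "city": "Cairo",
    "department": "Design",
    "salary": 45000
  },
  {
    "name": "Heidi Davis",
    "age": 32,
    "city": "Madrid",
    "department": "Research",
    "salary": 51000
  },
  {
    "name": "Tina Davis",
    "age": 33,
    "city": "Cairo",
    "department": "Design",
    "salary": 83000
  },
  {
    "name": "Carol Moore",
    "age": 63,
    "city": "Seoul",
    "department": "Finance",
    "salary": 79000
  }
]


Original: 5 records with fields: name, age, city, department, salary
Keep: ['salary', 'city']
Drop: ['name', 'age', 'department']
Result: 5 records, 2 fields each

[
  {
    "salary": 149000,
    "city": "Madrid"
  },
  {
    "salary": 45000,
    "city": "Cairo"
  },
  {
    "salary": 51000,
    "city": "Madrid"
  },
  {
    "salary": 83000,
    "city": "Cairo"
  },
  {
    "salary": 79000,
    "city": "Seoul"
  }
]


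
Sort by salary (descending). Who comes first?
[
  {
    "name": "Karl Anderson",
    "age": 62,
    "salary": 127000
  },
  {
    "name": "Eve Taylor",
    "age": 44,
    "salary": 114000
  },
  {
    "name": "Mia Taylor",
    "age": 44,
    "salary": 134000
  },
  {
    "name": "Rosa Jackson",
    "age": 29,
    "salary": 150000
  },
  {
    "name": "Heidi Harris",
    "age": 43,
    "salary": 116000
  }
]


Sort by: salary (descending)

Sorted order:
  1. Rosa Jackson (salary = 150000)
  2. Mia Taylor (salary = 134000)
  3. Karl Anderson (salary = 127000)
  4. Heidi Harris (salary = 116000)
  5. Eve Taylor (salary = 114000)

First: Rosa Jackson

Rosa Jackson


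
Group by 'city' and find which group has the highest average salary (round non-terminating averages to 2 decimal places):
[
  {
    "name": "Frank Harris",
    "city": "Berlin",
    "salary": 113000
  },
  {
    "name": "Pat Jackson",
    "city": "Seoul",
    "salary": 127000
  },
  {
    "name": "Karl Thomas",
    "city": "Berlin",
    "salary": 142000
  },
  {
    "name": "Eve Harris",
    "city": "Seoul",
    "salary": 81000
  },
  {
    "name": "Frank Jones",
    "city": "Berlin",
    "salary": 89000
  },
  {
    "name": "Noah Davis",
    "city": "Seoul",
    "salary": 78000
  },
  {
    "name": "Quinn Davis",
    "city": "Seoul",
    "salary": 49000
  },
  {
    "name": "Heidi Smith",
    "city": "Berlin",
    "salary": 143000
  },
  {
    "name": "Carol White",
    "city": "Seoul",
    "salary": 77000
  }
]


Group by: city

Groups:
  Berlin: 4 people, avg salary = 487000/4 = $121750
  Seoul: 5 people, avg salary = 412000/5 = $82400

Highest average salary: Berlin ($121750)

Berlin ($121750)


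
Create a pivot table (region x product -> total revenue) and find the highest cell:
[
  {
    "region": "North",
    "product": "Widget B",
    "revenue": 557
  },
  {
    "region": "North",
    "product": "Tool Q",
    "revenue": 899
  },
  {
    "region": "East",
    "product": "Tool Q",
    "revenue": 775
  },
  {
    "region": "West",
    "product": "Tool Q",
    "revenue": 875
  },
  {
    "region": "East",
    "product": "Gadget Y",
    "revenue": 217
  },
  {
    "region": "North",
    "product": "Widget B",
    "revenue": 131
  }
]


Pivot: region (rows) x product (columns) -> total revenue

     Gadget Y      Tool Q        Widget B    
East           217           775             0  
North            0           899           688  
West             0           875             0  

Highest: North / Tool Q = $899

North / Tool Q = $899


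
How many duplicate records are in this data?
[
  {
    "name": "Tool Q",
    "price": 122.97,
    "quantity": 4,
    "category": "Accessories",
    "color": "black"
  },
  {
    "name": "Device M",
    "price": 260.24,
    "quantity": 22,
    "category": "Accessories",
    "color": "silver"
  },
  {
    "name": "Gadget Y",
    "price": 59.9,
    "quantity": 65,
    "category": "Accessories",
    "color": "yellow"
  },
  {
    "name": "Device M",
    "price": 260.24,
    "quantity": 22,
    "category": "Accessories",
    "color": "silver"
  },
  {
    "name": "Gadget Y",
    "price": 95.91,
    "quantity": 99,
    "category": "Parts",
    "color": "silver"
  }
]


Checking 5 records for duplicates:

  Row 1: Tool Q ($122.97, qty 4)
  Row 2: Device M ($260.24, qty 22)
  Row 3: Gadget Y ($59.9, qty 65)
  Row 4: Device M ($260.24, qty 22) <-- DUPLICATE
  Row 5: Gadget Y ($95.91, qty 99)

Duplicates found: 1
Unique records: 4

1 duplicates, 4 unique


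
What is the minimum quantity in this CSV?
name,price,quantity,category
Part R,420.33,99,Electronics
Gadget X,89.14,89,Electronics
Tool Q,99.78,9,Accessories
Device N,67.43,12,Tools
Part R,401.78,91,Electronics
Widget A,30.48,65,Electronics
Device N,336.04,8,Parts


Computing minimum quantity:
Values: [99, 89, 9, 12, 91, 65, 8]
Min = 8

8


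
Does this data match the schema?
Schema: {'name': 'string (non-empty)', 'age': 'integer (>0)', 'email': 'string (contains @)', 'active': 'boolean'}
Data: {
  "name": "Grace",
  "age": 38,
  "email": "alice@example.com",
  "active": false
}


Validating each field against schema:
  name: OK (non-empty string)
  age: OK (positive integer)
  email: OK (string with @)
  active: OK (boolean)

Result: VALID

VALID


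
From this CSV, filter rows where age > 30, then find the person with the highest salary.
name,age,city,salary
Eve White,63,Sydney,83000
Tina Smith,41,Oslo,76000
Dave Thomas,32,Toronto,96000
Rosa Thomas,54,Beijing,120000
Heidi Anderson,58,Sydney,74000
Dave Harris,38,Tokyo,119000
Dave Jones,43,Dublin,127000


Filter: age > 30
Sort by: salary (descending)

Filtered records (7):
  Dave Jones, age 43, salary $127000
  Rosa Thomas, age 54, salary $120000
  Dave Harris, age 38, salary $119000
  Dave Thomas, age 32, salary $96000
  Eve White, age 63, salary $83000
  Tina Smith, age 41, salary $76000
  Heidi Anderson, age 58, salary $74000

Highest salary: Dave Jones ($127000)

Dave Jones


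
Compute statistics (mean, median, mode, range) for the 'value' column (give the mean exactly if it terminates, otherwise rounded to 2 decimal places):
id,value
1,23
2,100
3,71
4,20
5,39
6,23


Data: [23, 100, 71, 20, 39, 23]
Count: 6
Sum: 276
Mean: 276/6 = 46
Sorted: [20, 23, 23, 39, 71, 100]
Median: 31.0
Mode: 23 (2 times)
Range: 100 - 20 = 80
Min: 20, Max: 100

mean=46, median=31.0, mode=23, range=80


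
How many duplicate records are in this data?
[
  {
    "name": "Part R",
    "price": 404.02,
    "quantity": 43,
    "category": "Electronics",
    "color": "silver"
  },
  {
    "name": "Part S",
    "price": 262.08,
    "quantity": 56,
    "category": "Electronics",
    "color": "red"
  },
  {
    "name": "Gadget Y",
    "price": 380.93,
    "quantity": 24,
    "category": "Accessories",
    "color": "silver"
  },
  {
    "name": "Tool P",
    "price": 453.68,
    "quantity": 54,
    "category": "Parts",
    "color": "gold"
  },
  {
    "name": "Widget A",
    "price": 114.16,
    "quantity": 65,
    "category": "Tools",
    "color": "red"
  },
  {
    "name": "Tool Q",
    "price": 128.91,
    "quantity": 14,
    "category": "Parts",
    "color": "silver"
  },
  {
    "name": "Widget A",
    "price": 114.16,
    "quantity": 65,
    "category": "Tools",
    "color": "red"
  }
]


Checking 7 records for duplicates:

  Row 1: Part R ($404.02, qty 43)
  Row 2: Part S ($262.08, qty 56)
  Row 3: Gadget Y ($380.93, qty 24)
  Row 4: Tool P ($453.68, qty 54)
  Row 5: Widget A ($114.16, qty 65)
  Row 6: Tool Q ($128.91, qty 14)
  Row 7: Widget A ($114.16, qty 65) <-- DUPLICATE

Duplicates found: 1
Unique records: 6

1 duplicates, 6 unique


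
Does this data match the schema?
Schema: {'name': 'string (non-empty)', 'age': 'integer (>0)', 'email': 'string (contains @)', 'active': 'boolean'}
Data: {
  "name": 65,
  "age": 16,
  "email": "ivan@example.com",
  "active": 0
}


Validating each field against schema:
  name: FAIL (65 is not a string)
  age: OK (positive integer)
  email: OK (string with @)
  active: FAIL (0 is not a boolean)

Result: INVALID (2 errors: name, active)

INVALID (2 errors: name, active)


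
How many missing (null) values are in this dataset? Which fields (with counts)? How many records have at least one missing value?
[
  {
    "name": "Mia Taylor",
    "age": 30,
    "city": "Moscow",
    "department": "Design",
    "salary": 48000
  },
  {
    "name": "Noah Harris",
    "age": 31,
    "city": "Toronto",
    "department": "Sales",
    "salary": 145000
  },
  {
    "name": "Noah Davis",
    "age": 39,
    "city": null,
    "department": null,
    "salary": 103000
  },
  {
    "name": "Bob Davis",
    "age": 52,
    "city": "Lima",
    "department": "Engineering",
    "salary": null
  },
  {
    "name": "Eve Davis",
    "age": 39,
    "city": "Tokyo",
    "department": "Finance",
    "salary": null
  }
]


Checking for missing (null) values in 5 records:

  Mia Taylor: complete
  Noah Harris: complete
  Noah Davis: city, department
  Bob Davis: salary
  Eve Davis: salary

Per field:
  name: 0 missing
  age: 0 missing
  city: 1 missing
  department: 1 missing
  salary: 2 missing

Total missing values: 4
Records with any missing: 3

4 missing values (city: 1, department: 1, salary: 2); 3 incomplete records


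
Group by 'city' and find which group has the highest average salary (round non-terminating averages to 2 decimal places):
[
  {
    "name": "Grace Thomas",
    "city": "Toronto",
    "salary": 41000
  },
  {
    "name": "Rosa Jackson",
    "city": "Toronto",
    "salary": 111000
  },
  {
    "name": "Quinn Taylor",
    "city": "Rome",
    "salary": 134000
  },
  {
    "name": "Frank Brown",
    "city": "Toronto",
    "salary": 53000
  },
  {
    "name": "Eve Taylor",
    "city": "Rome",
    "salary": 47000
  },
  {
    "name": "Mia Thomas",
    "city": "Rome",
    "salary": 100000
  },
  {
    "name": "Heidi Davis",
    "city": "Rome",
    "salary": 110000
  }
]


Group by: city

Groups:
  Rome: 4 people, avg salary = 391000/4 = $97750
  Toronto: 3 people, avg salary = 205000/3 ≈ $68333.33

Highest average salary: Rome ($97750)

Rome ($97750)


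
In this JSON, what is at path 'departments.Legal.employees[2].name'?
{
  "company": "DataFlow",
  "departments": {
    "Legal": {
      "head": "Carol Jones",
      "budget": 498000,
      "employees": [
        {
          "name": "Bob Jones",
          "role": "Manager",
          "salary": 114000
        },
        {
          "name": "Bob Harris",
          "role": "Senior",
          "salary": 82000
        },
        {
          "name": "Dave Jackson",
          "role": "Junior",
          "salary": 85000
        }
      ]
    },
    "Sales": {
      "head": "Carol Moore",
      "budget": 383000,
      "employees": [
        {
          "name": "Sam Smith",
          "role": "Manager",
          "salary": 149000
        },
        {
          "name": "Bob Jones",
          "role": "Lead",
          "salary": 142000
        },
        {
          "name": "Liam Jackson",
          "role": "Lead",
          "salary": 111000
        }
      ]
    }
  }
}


Path: departments.Legal.employees[2].name

Navigate:
  -> departments
  -> Legal
  -> employees[2].name = 'Dave Jackson'

Dave Jackson


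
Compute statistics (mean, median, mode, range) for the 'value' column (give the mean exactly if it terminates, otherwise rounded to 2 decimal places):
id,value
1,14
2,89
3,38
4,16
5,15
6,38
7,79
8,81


Data: [14, 89, 38, 16, 15, 38, 79, 81]
Count: 8
Sum: 370
Mean: 370/8 = 46.25
Sorted: [14, 15, 16, 38, 38, 79, 81, 89]
Median: 38.0
Mode: 38 (2 times)
Range: 89 - 14 = 75
Min: 14, Max: 89

mean=46.25, median=38.0, mode=38, range=75


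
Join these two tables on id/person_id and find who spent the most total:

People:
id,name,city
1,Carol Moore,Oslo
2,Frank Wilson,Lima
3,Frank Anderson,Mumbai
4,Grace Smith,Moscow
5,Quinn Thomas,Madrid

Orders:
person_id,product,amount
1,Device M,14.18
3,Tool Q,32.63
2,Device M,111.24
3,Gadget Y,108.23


Join on: people.id = orders.person_id

Joined rows:
  Carol Moore (Oslo) bought Device M for $14.18
  Frank Anderson (Mumbai) bought Tool Q for $32.63
  Frank Wilson (Lima) bought Device M for $111.24
  Frank Anderson (Mumbai) bought Gadget Y for $108.23

Total per person:
  Frank Anderson: $140.86
  Frank Wilson: $111.24
  Carol Moore: $14.18

Top spender: Frank Anderson ($140.86)

Frank Anderson ($140.86)


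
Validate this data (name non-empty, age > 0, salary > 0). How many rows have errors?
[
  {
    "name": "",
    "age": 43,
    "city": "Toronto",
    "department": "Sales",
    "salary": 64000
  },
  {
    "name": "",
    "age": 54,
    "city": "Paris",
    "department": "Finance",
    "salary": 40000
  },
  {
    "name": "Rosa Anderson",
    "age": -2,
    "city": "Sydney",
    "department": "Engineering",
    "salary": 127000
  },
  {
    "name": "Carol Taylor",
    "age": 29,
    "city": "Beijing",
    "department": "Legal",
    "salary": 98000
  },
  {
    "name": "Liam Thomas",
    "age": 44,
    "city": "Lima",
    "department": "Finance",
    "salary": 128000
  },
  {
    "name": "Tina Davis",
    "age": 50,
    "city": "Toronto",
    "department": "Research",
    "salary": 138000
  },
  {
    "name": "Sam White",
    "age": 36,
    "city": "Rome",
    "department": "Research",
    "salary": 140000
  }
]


Validating 7 records:
Rules: name non-empty, age > 0, salary > 0

  Row 1 (???): empty name
  Row 2 (???): empty name
  Row 3 (Rosa Anderson): negative age: -2
  Row 4 (Carol Taylor): OK
  Row 5 (Liam Thomas): OK
  Row 6 (Tina Davis): OK
  Row 7 (Sam White): OK

Total errors: 3

3 errors


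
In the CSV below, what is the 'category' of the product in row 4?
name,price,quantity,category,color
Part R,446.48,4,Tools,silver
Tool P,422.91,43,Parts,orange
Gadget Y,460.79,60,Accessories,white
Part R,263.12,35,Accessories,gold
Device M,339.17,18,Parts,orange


Query: Row 4 ('Part R'), column 'category'
Value: Accessories

Accessories


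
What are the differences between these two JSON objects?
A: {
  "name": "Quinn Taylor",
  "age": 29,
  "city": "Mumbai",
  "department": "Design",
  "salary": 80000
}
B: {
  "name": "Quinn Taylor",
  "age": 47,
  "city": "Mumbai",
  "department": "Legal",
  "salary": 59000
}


Comparing each field (in key order):
  name: same
  age: DIFFERENT
  city: same
  department: DIFFERENT
  salary: DIFFERENT
Differences:
  age: 29 -> 47
  department: Design -> Legal
  salary: 80000 -> 59000

3 field(s) changed

3 changes: age, department, salary


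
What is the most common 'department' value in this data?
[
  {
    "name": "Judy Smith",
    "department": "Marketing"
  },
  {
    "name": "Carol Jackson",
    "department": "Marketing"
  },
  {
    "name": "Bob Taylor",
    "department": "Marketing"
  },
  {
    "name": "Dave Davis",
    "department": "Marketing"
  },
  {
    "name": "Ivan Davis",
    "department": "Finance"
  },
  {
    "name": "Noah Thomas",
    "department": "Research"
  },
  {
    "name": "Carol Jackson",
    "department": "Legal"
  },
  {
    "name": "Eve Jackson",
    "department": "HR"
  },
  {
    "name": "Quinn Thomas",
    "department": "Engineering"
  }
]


Counting 'department' values across 9 records:

  Marketing: 4 ####
  Finance: 1 #
  Research: 1 #
  Legal: 1 #
  HR: 1 #
  Engineering: 1 #

Most common: Marketing (4 times)

Marketing (4 times)


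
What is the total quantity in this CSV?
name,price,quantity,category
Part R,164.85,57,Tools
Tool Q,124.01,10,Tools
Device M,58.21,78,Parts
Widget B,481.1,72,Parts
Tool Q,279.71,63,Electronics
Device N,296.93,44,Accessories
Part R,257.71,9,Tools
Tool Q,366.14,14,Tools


Computing total quantity:
Values: [57, 10, 78, 72, 63, 44, 9, 14]
Sum = 347

347
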